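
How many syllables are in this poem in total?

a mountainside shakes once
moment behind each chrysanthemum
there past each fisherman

21

Line 1: a (1), mountainside (3), shakes (1), once (1) → 6
Line 2: moment (2), behind (2), each (1), chrysanthemum (4) → 9
Line 3: there (1), past (1), each (1), fisherman (3) → 6
Total: 6 + 9 + 6 = 21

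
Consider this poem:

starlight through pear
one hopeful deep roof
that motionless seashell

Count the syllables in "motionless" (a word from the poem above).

3

"motionless" has 3 syllables.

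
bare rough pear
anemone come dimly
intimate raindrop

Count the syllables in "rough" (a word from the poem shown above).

1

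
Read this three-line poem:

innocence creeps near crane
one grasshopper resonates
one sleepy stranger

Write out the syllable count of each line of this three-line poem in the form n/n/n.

Line 1: innocence (3), creeps (1), near (1), crane (1) → 6
Line 2: one (1), grasshopper (3), resonates (3) → 7
Line 3: one (1), sleepy (2), stranger (2) → 5

6/7/5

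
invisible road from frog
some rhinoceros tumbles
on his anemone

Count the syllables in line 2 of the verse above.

7

Line 2: some(1) + rhinoceros(4) + tumbles(2) = 7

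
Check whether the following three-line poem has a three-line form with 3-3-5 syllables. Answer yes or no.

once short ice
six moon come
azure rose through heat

Line 1: once (1), short (1), ice (1) → 3 ✓
Line 2: six (1), moon (1), come (1) → 3 ✓
Line 3: azure (2), rose (1), through (1), heat (1) → 5 ✓

Yes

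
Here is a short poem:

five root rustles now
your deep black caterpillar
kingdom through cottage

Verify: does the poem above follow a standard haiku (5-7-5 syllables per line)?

Line 1: five (1), root (1), rustles (2), now (1) → 5 ✓
Line 2: your (1), deep (1), black (1), caterpillar (4) → 7 ✓
Line 3: kingdom (2), through (1), cottage (2) → 5 ✓

Yes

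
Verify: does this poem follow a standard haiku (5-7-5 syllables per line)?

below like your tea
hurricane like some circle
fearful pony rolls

Yes

Line 1: below (2), like (1), your (1), tea (1) → 5 ✓
Line 2: hurricane (3), like (1), some (1), circle (2) → 7 ✓
Line 3: fearful (2), pony (2), rolls (1) → 5 ✓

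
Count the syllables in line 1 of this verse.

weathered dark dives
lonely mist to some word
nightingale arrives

4

Line 1: weathered(2) + dark(1) + dives(1) = 4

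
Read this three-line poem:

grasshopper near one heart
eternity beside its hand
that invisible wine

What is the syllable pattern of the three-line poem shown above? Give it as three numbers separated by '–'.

6–8–6

Line 1: grasshopper(3) + near(1) + one(1) + heart(1) = 6
Line 2: eternity(4) + beside(2) + its(1) + hand(1) = 8
Line 3: that(1) + invisible(4) + wine(1) = 6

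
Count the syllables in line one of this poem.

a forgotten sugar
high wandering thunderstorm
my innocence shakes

6

Line one: a(1) + forgotten(3) + sugar(2) = 6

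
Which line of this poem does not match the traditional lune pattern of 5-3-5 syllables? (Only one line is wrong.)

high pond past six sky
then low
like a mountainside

Line 1: "high pond past six sky": 1+1+1+1+1 = 5 ✓
Line 2: "then low": 1+1 = 2 (expected 3)
Line 3: "like a mountainside": 1+1+3 = 5 ✓

The second line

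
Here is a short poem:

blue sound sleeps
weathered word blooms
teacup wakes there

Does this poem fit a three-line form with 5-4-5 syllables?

No

Line 1: blue(1) + sound(1) + sleeps(1) = 3 (expected 5)
Line 2: weathered(2) + word(1) + blooms(1) = 4 ✓
Line 3: teacup(2) + wakes(1) + there(1) = 4 (expected 5)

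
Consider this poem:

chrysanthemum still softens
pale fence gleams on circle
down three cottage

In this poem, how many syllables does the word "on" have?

1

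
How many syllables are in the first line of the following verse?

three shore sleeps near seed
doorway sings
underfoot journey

5

The first line: three(1) + shore(1) + sleeps(1) + near(1) + seed(1) = 5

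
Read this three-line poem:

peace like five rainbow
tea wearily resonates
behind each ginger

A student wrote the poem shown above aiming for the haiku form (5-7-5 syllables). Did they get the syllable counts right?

Yes

Line 1: peace(1) + like(1) + five(1) + rainbow(2) = 5 ✓
Line 2: tea(1) + wearily(3) + resonates(3) = 7 ✓
Line 3: behind(2) + each(1) + ginger(2) = 5 ✓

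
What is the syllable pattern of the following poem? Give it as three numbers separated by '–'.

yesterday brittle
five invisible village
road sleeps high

Line 1: "yesterday brittle": 3+2 = 5
Line 2: "five invisible village": 1+4+2 = 7
Line 3: "road sleeps high": 1+1+1 = 3

5–7–3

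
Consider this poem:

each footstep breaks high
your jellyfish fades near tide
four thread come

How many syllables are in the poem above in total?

15

Line 1: "each footstep breaks high": 1+2+1+1 = 5
Line 2: "your jellyfish fades near tide": 1+3+1+1+1 = 7
Line 3: "four thread come": 1+1+1 = 3
Total: 5 + 7 + 3 = 15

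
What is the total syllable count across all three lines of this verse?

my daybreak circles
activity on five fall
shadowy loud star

Line 1: my (1), daybreak (2), circles (2) → 5
Line 2: activity (4), on (1), five (1), fall (1) → 7
Line 3: shadowy (3), loud (1), star (1) → 5
Total: 5 + 7 + 5 = 17

17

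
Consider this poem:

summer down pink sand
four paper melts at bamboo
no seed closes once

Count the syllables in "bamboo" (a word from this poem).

2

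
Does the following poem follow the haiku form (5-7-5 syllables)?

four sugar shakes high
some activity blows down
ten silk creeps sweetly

Line 1: "four sugar shakes high": 1+2+1+1 = 5 ✓
Line 2: "some activity blows down": 1+4+1+1 = 7 ✓
Line 3: "ten silk creeps sweetly": 1+1+1+2 = 5 ✓

Yes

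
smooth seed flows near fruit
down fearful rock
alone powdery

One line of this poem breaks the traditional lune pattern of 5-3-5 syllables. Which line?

Line 1: smooth(1) + seed(1) + flows(1) + near(1) + fruit(1) = 5 ✓
Line 2: down(1) + fearful(2) + rock(1) = 4 (expected 3)
Line 3: alone(2) + powdery(3) = 5 ✓

Line 2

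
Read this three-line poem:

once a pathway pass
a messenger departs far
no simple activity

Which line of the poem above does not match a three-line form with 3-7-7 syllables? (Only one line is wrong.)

Line 1

Line 1: "once a pathway pass": 1+1+2+1 = 5 (expected 3)
Line 2: "a messenger departs far": 1+3+2+1 = 7 ✓
Line 3: "no simple activity": 1+2+4 = 7 ✓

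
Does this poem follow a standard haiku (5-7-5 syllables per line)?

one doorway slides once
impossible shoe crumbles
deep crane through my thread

Line 1: "one doorway slides once": 1+2+1+1 = 5 ✓
Line 2: "impossible shoe crumbles": 4+1+2 = 7 ✓
Line 3: "deep crane through my thread": 1+1+1+1+1 = 5 ✓

Yes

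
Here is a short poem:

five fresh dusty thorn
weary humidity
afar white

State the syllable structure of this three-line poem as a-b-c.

5-6-3

Line 1: five(1) + fresh(1) + dusty(2) + thorn(1) = 5
Line 2: weary(2) + humidity(4) = 6
Line 3: afar(2) + white(1) = 3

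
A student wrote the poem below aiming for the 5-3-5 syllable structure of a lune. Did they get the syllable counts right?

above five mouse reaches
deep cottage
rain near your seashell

No

Line 1: above (2), five (1), mouse (1), reaches (2) → 6 (expected 5)
Line 2: deep (1), cottage (2) → 3 ✓
Line 3: rain (1), near (1), your (1), seashell (2) → 5 ✓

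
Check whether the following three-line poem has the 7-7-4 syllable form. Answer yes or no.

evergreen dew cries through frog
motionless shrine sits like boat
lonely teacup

Line 1: evergreen(3) + dew(1) + cries(1) + through(1) + frog(1) = 7 ✓
Line 2: motionless(3) + shrine(1) + sits(1) + like(1) + boat(1) = 7 ✓
Line 3: lonely(2) + teacup(2) = 4 ✓

Yes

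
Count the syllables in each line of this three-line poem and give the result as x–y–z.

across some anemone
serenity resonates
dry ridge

7–7–2

Line 1: across (2), some (1), anemone (4) → 7
Line 2: serenity (4), resonates (3) → 7
Line 3: dry (1), ridge (1) → 2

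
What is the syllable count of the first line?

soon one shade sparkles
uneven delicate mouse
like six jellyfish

5

The first line: soon(1) + one(1) + shade(1) + sparkles(2) = 5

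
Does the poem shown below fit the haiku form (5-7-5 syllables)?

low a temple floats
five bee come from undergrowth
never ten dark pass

Line 1: low(1) + a(1) + temple(2) + floats(1) = 5 ✓
Line 2: five(1) + bee(1) + come(1) + from(1) + undergrowth(3) = 7 ✓
Line 3: never(2) + ten(1) + dark(1) + pass(1) = 5 ✓

Yes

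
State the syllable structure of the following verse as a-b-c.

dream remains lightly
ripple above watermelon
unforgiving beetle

Line 1: dream(1) + remains(2) + lightly(2) = 5
Line 2: ripple(2) + above(2) + watermelon(4) = 8
Line 3: unforgiving(4) + beetle(2) = 6

5-8-6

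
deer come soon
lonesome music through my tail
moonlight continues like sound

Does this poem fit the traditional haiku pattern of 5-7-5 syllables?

Line 1: "deer come soon": 1+1+1 = 3 (expected 5)
Line 2: "lonesome music through my tail": 2+2+1+1+1 = 7 ✓
Line 3: "moonlight continues like sound": 2+3+1+1 = 7 (expected 5)

No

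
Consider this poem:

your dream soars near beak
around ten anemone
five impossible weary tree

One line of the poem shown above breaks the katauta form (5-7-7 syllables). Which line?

Line 1: your(1) + dream(1) + soars(1) + near(1) + beak(1) = 5 ✓
Line 2: around(2) + ten(1) + anemone(4) = 7 ✓
Line 3: five(1) + impossible(4) + weary(2) + tree(1) = 8 (expected 7)

Line 3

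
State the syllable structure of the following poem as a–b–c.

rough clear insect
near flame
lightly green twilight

Line 1: rough (1), clear (1), insect (2) → 4
Line 2: near (1), flame (1) → 2
Line 3: lightly (2), green (1), twilight (2) → 5

4–2–5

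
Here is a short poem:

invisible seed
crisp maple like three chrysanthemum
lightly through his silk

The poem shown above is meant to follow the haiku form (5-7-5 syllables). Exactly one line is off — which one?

Line 1: invisible (4), seed (1) → 5 ✓
Line 2: crisp (1), maple (2), like (1), three (1), chrysanthemum (4) → 9 (expected 7)
Line 3: lightly (2), through (1), his (1), silk (1) → 5 ✓

The second line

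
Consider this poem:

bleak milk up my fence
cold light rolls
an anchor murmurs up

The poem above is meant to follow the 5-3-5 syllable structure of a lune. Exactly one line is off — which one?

Line 3

Line 1: "bleak milk up my fence": 1+1+1+1+1 = 5 ✓
Line 2: "cold light rolls": 1+1+1 = 3 ✓
Line 3: "an anchor murmurs up": 1+2+2+1 = 6 (expected 5)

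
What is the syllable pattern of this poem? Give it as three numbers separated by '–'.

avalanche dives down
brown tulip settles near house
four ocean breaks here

Line 1: avalanche (3), dives (1), down (1) → 5
Line 2: brown (1), tulip (2), settles (2), near (1), house (1) → 7
Line 3: four (1), ocean (2), breaks (1), here (1) → 5

5–7–5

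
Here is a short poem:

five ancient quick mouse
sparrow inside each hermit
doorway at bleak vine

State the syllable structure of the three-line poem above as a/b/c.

Line 1: five(1) + ancient(2) + quick(1) + mouse(1) = 5
Line 2: sparrow(2) + inside(2) + each(1) + hermit(2) = 7
Line 3: doorway(2) + at(1) + bleak(1) + vine(1) = 5

5/7/5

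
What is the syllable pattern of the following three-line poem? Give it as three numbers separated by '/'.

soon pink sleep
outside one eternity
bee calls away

3/7/4

Line 1: soon(1) + pink(1) + sleep(1) = 3
Line 2: outside(2) + one(1) + eternity(4) = 7
Line 3: bee(1) + calls(1) + away(2) = 4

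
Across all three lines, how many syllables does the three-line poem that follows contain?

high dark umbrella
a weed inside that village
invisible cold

Line 1: "high dark umbrella": 1+1+3 = 5
Line 2: "a weed inside that village": 1+1+2+1+2 = 7
Line 3: "invisible cold": 4+1 = 5
Total: 5 + 7 + 5 = 17

17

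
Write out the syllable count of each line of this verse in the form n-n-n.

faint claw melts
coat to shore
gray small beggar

3-3-4

Line 1: faint (1), claw (1), melts (1) → 3
Line 2: coat (1), to (1), shore (1) → 3
Line 3: gray (1), small (1), beggar (2) → 4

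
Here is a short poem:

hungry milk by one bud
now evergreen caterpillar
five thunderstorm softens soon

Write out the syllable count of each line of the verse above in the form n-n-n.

Line 1: hungry (2), milk (1), by (1), one (1), bud (1) → 6
Line 2: now (1), evergreen (3), caterpillar (4) → 8
Line 3: five (1), thunderstorm (3), softens (2), soon (1) → 7

6-8-7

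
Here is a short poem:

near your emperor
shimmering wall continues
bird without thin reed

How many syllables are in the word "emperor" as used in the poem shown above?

"emperor" has 3 syllables.

3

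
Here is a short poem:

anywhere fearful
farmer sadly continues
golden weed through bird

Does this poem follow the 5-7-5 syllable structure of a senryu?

Line 1: anywhere (3), fearful (2) → 5 ✓
Line 2: farmer (2), sadly (2), continues (3) → 7 ✓
Line 3: golden (2), weed (1), through (1), bird (1) → 5 ✓

Yes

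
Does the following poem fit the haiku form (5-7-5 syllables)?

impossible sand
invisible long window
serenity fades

Yes

Line 1: impossible (4), sand (1) → 5 ✓
Line 2: invisible (4), long (1), window (2) → 7 ✓
Line 3: serenity (4), fades (1) → 5 ✓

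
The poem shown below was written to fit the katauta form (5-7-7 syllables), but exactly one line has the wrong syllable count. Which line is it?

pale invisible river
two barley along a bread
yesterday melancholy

Line 1: pale(1) + invisible(4) + river(2) = 7 (expected 5)
Line 2: two(1) + barley(2) + along(2) + a(1) + bread(1) = 7 ✓
Line 3: yesterday(3) + melancholy(4) = 7 ✓

The first line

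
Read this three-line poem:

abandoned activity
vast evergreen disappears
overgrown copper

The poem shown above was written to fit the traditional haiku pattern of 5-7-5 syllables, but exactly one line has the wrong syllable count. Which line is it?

Line 1: abandoned (3), activity (4) → 7 (expected 5)
Line 2: vast (1), evergreen (3), disappears (3) → 7 ✓
Line 3: overgrown (3), copper (2) → 5 ✓

Line 1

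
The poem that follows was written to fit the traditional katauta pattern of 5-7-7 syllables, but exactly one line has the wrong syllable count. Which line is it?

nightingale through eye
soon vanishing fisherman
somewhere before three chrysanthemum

Line 1: nightingale (3), through (1), eye (1) → 5 ✓
Line 2: soon (1), vanishing (3), fisherman (3) → 7 ✓
Line 3: somewhere (2), before (2), three (1), chrysanthemum (4) → 9 (expected 7)

Line 3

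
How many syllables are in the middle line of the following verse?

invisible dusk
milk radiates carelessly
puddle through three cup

7

The middle line: milk (1), radiates (3), carelessly (3) → 7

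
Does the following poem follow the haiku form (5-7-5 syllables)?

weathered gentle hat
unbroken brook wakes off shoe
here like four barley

Line 1: "weathered gentle hat": 2+2+1 = 5 ✓
Line 2: "unbroken brook wakes off shoe": 3+1+1+1+1 = 7 ✓
Line 3: "here like four barley": 1+1+1+2 = 5 ✓

Yes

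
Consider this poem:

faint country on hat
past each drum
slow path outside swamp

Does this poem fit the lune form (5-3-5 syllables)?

Yes

Line 1: "faint country on hat": 1+2+1+1 = 5 ✓
Line 2: "past each drum": 1+1+1 = 3 ✓
Line 3: "slow path outside swamp": 1+1+2+1 = 5 ✓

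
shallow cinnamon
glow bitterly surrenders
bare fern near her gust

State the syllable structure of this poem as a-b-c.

5-7-5

Line 1: shallow(2) + cinnamon(3) = 5
Line 2: glow(1) + bitterly(3) + surrenders(3) = 7
Line 3: bare(1) + fern(1) + near(1) + her(1) + gust(1) = 5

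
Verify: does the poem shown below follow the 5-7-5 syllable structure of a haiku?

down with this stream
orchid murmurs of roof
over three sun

No

Line 1: "down with this stream": 1+1+1+1 = 4 (expected 5)
Line 2: "orchid murmurs of roof": 2+2+1+1 = 6 (expected 7)
Line 3: "over three sun": 2+1+1 = 4 (expected 5)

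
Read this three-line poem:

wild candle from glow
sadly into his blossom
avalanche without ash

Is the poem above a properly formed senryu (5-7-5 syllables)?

No

Line 1: "wild candle from glow": 1+2+1+1 = 5 ✓
Line 2: "sadly into his blossom": 2+2+1+2 = 7 ✓
Line 3: "avalanche without ash": 3+2+1 = 6 (expected 5)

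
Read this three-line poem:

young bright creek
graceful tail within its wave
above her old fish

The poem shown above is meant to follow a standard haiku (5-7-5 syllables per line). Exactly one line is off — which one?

Line 1: young (1), bright (1), creek (1) → 3 (expected 5)
Line 2: graceful (2), tail (1), within (2), its (1), wave (1) → 7 ✓
Line 3: above (2), her (1), old (1), fish (1) → 5 ✓

The first line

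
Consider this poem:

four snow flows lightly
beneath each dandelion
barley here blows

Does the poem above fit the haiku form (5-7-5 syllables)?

No

Line 1: four(1) + snow(1) + flows(1) + lightly(2) = 5 ✓
Line 2: beneath(2) + each(1) + dandelion(4) = 7 ✓
Line 3: barley(2) + here(1) + blows(1) = 4 (expected 5)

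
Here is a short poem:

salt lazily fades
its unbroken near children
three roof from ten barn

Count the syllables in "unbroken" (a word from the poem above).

3

"unbroken" has 3 syllables.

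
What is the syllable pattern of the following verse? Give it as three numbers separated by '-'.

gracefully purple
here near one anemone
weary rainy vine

5-7-5

Line 1: gracefully(3) + purple(2) = 5
Line 2: here(1) + near(1) + one(1) + anemone(4) = 7
Line 3: weary(2) + rainy(2) + vine(1) = 5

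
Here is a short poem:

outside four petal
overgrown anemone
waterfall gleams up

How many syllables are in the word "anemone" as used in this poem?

4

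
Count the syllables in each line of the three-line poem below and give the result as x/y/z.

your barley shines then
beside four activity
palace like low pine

5/7/5

Line 1: "your barley shines then": 1+2+1+1 = 5
Line 2: "beside four activity": 2+1+4 = 7
Line 3: "palace like low pine": 2+1+1+1 = 5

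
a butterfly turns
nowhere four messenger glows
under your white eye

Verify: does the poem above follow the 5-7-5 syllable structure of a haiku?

Yes

Line 1: a(1) + butterfly(3) + turns(1) = 5 ✓
Line 2: nowhere(2) + four(1) + messenger(3) + glows(1) = 7 ✓
Line 3: under(2) + your(1) + white(1) + eye(1) = 5 ✓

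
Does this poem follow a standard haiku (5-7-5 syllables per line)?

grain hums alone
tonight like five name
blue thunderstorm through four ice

No

Line 1: grain(1) + hums(1) + alone(2) = 4 (expected 5)
Line 2: tonight(2) + like(1) + five(1) + name(1) = 5 (expected 7)
Line 3: blue(1) + thunderstorm(3) + through(1) + four(1) + ice(1) = 7 (expected 5)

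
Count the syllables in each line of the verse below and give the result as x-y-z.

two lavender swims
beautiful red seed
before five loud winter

5-5-6

Line 1: two(1) + lavender(3) + swims(1) = 5
Line 2: beautiful(3) + red(1) + seed(1) = 5
Line 3: before(2) + five(1) + loud(1) + winter(2) = 6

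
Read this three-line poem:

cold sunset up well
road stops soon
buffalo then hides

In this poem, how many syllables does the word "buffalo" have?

3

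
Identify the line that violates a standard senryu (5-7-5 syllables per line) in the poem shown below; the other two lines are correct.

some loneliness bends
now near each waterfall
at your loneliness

Line 1: some (1), loneliness (3), bends (1) → 5 ✓
Line 2: now (1), near (1), each (1), waterfall (3) → 6 (expected 7)
Line 3: at (1), your (1), loneliness (3) → 5 ✓

Line 2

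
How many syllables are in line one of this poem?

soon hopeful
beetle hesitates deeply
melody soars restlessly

Line one: "soon hopeful": 1+2 = 3

3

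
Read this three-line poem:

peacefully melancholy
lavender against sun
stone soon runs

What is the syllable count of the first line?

The first line: peacefully (3), melancholy (4) → 7

7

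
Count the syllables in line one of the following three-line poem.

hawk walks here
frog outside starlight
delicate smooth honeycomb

3

Line one: hawk (1), walks (1), here (1) → 3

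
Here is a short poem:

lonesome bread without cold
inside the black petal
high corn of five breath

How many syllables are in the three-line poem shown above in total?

Line 1: "lonesome bread without cold": 2+1+2+1 = 6
Line 2: "inside the black petal": 2+1+1+2 = 6
Line 3: "high corn of five breath": 1+1+1+1+1 = 5
Total: 6 + 6 + 5 = 17

17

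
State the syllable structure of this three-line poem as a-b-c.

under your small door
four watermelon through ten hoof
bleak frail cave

5-8-3

Line 1: under (2), your (1), small (1), door (1) → 5
Line 2: four (1), watermelon (4), through (1), ten (1), hoof (1) → 8
Line 3: bleak (1), frail (1), cave (1) → 3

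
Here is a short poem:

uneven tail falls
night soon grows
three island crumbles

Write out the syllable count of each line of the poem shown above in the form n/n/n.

5/3/5

Line 1: uneven(3) + tail(1) + falls(1) = 5
Line 2: night(1) + soon(1) + grows(1) = 3
Line 3: three(1) + island(2) + crumbles(2) = 5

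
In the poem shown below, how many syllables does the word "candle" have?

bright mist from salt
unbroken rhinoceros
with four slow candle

2

"candle" has 2 syllables.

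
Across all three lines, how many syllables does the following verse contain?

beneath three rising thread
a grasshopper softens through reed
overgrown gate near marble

21

Line 1: beneath(2) + three(1) + rising(2) + thread(1) = 6
Line 2: a(1) + grasshopper(3) + softens(2) + through(1) + reed(1) = 8
Line 3: overgrown(3) + gate(1) + near(1) + marble(2) = 7
Total: 6 + 8 + 7 = 21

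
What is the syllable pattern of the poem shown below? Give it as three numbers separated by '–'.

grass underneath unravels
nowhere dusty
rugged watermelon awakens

Line 1: grass (1), underneath (3), unravels (3) → 7
Line 2: nowhere (2), dusty (2) → 4
Line 3: rugged (2), watermelon (4), awakens (3) → 9

7–4–9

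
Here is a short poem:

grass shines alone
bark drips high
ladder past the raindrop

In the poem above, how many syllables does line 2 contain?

3

Line 2: bark (1), drips (1), high (1) → 3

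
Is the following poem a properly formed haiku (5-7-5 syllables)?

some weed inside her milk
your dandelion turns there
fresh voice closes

No

Line 1: some(1) + weed(1) + inside(2) + her(1) + milk(1) = 6 (expected 5)
Line 2: your(1) + dandelion(4) + turns(1) + there(1) = 7 ✓
Line 3: fresh(1) + voice(1) + closes(2) = 4 (expected 5)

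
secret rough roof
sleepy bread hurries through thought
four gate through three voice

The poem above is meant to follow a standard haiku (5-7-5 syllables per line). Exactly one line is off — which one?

Line 1: secret(2) + rough(1) + roof(1) = 4 (expected 5)
Line 2: sleepy(2) + bread(1) + hurries(2) + through(1) + thought(1) = 7 ✓
Line 3: four(1) + gate(1) + through(1) + three(1) + voice(1) = 5 ✓

The first line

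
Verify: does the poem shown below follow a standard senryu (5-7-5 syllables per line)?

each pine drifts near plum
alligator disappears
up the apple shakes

Yes

Line 1: each(1) + pine(1) + drifts(1) + near(1) + plum(1) = 5 ✓
Line 2: alligator(4) + disappears(3) = 7 ✓
Line 3: up(1) + the(1) + apple(2) + shakes(1) = 5 ✓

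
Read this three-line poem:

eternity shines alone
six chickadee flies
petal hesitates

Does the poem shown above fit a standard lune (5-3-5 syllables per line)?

No

Line 1: "eternity shines alone": 4+1+2 = 7 (expected 5)
Line 2: "six chickadee flies": 1+3+1 = 5 (expected 3)
Line 3: "petal hesitates": 2+3 = 5 ✓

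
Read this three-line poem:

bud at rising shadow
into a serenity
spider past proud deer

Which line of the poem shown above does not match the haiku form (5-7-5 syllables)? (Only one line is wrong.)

Line 1: bud(1) + at(1) + rising(2) + shadow(2) = 6 (expected 5)
Line 2: into(2) + a(1) + serenity(4) = 7 ✓
Line 3: spider(2) + past(1) + proud(1) + deer(1) = 5 ✓

The first line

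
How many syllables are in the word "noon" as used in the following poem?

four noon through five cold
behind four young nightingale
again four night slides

1

"noon" has 1 syllable.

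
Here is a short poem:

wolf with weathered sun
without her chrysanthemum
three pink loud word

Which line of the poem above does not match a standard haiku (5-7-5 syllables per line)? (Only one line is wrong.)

The third line

Line 1: wolf (1), with (1), weathered (2), sun (1) → 5 ✓
Line 2: without (2), her (1), chrysanthemum (4) → 7 ✓
Line 3: three (1), pink (1), loud (1), word (1) → 4 (expected 5)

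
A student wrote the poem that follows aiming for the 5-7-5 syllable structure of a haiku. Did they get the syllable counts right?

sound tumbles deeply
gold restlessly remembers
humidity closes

No

Line 1: sound(1) + tumbles(2) + deeply(2) = 5 ✓
Line 2: gold(1) + restlessly(3) + remembers(3) = 7 ✓
Line 3: humidity(4) + closes(2) = 6 (expected 5)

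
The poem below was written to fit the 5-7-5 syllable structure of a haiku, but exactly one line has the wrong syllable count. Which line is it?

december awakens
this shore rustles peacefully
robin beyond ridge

Line 1: december (3), awakens (3) → 6 (expected 5)
Line 2: this (1), shore (1), rustles (2), peacefully (3) → 7 ✓
Line 3: robin (2), beyond (2), ridge (1) → 5 ✓

The first line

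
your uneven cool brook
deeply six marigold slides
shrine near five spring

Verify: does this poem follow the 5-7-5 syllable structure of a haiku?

No

Line 1: your (1), uneven (3), cool (1), brook (1) → 6 (expected 5)
Line 2: deeply (2), six (1), marigold (3), slides (1) → 7 ✓
Line 3: shrine (1), near (1), five (1), spring (1) → 4 (expected 5)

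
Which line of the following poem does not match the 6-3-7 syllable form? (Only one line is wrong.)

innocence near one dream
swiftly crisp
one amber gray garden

Line 3

Line 1: innocence(3) + near(1) + one(1) + dream(1) = 6 ✓
Line 2: swiftly(2) + crisp(1) = 3 ✓
Line 3: one(1) + amber(2) + gray(1) + garden(2) = 6 (expected 7)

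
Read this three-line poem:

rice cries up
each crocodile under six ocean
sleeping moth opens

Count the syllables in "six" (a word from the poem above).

1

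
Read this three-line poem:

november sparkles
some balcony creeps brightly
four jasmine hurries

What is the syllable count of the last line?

5

The last line: four(1) + jasmine(2) + hurries(2) = 5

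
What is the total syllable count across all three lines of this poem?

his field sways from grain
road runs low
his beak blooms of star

Line 1: his(1) + field(1) + sways(1) + from(1) + grain(1) = 5
Line 2: road(1) + runs(1) + low(1) = 3
Line 3: his(1) + beak(1) + blooms(1) + of(1) + star(1) = 5
Total: 5 + 3 + 5 = 13

13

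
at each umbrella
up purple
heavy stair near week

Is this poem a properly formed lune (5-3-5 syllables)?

Yes

Line 1: at (1), each (1), umbrella (3) → 5 ✓
Line 2: up (1), purple (2) → 3 ✓
Line 3: heavy (2), stair (1), near (1), week (1) → 5 ✓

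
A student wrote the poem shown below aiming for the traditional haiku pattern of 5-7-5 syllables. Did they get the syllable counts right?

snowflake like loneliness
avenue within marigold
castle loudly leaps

No

Line 1: snowflake (2), like (1), loneliness (3) → 6 (expected 5)
Line 2: avenue (3), within (2), marigold (3) → 8 (expected 7)
Line 3: castle (2), loudly (2), leaps (1) → 5 ✓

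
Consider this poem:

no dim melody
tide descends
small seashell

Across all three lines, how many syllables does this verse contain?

11

Line 1: no (1), dim (1), melody (3) → 5
Line 2: tide (1), descends (2) → 3
Line 3: small (1), seashell (2) → 3
Total: 5 + 3 + 3 = 11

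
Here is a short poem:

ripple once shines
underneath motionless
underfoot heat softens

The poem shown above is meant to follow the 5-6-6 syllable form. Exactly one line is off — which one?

Line 1: ripple(2) + once(1) + shines(1) = 4 (expected 5)
Line 2: underneath(3) + motionless(3) = 6 ✓
Line 3: underfoot(3) + heat(1) + softens(2) = 6 ✓

The first line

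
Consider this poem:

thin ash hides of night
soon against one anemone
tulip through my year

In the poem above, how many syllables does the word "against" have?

2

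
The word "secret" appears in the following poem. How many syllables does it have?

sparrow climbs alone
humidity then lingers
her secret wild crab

2

"secret" has 2 syllables.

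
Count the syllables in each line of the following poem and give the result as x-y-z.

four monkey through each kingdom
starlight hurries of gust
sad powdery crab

Line 1: four(1) + monkey(2) + through(1) + each(1) + kingdom(2) = 7
Line 2: starlight(2) + hurries(2) + of(1) + gust(1) = 6
Line 3: sad(1) + powdery(3) + crab(1) = 5

7-6-5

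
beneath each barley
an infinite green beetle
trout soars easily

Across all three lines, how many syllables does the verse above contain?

17

Line 1: beneath(2) + each(1) + barley(2) = 5
Line 2: an(1) + infinite(3) + green(1) + beetle(2) = 7
Line 3: trout(1) + soars(1) + easily(3) = 5
Total: 5 + 7 + 5 = 17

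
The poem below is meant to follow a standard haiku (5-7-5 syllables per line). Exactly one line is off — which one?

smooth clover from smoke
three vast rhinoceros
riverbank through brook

The second line

Line 1: smooth(1) + clover(2) + from(1) + smoke(1) = 5 ✓
Line 2: three(1) + vast(1) + rhinoceros(4) = 6 (expected 7)
Line 3: riverbank(3) + through(1) + brook(1) = 5 ✓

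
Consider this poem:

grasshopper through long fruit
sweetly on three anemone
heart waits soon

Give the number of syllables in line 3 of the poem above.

Line 3: "heart waits soon": 1+1+1 = 3

3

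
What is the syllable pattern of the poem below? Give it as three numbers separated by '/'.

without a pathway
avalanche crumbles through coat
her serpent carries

5/7/5

Line 1: without(2) + a(1) + pathway(2) = 5
Line 2: avalanche(3) + crumbles(2) + through(1) + coat(1) = 7
Line 3: her(1) + serpent(2) + carries(2) = 5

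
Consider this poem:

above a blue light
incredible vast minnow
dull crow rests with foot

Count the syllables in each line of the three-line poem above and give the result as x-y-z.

5-7-5

Line 1: above(2) + a(1) + blue(1) + light(1) = 5
Line 2: incredible(4) + vast(1) + minnow(2) = 7
Line 3: dull(1) + crow(1) + rests(1) + with(1) + foot(1) = 5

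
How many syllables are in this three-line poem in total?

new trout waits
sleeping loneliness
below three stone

Line 1: "new trout waits": 1+1+1 = 3
Line 2: "sleeping loneliness": 2+3 = 5
Line 3: "below three stone": 2+1+1 = 4
Total: 3 + 5 + 4 = 12

12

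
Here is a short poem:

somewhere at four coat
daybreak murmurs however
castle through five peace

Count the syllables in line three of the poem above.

Line three: "castle through five peace": 2+1+1+1 = 5

5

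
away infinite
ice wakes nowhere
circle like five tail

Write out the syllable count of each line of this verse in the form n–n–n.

5–4–5

Line 1: away (2), infinite (3) → 5
Line 2: ice (1), wakes (1), nowhere (2) → 4
Line 3: circle (2), like (1), five (1), tail (1) → 5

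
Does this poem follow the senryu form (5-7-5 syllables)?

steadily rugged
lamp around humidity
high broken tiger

Line 1: steadily (3), rugged (2) → 5 ✓
Line 2: lamp (1), around (2), humidity (4) → 7 ✓
Line 3: high (1), broken (2), tiger (2) → 5 ✓

Yes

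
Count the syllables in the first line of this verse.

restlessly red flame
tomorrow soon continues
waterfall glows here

5

The first line: restlessly(3) + red(1) + flame(1) = 5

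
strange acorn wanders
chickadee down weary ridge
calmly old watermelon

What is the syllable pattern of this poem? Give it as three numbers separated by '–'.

Line 1: "strange acorn wanders": 1+2+2 = 5
Line 2: "chickadee down weary ridge": 3+1+2+1 = 7
Line 3: "calmly old watermelon": 2+1+4 = 7

5–7–7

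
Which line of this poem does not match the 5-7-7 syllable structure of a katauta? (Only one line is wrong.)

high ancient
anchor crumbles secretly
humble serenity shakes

The first line

Line 1: "high ancient": 1+2 = 3 (expected 5)
Line 2: "anchor crumbles secretly": 2+2+3 = 7 ✓
Line 3: "humble serenity shakes": 2+4+1 = 7 ✓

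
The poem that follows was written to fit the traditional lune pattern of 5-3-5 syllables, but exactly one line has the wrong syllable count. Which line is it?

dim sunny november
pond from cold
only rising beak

The first line

Line 1: "dim sunny november": 1+2+3 = 6 (expected 5)
Line 2: "pond from cold": 1+1+1 = 3 ✓
Line 3: "only rising beak": 2+2+1 = 5 ✓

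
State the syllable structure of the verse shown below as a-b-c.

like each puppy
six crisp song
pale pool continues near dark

4-3-7

Line 1: "like each puppy": 1+1+2 = 4
Line 2: "six crisp song": 1+1+1 = 3
Line 3: "pale pool continues near dark": 1+1+3+1+1 = 7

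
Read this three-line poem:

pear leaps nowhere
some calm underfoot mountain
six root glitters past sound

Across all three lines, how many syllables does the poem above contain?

Line 1: "pear leaps nowhere": 1+1+2 = 4
Line 2: "some calm underfoot mountain": 1+1+3+2 = 7
Line 3: "six root glitters past sound": 1+1+2+1+1 = 6
Total: 4 + 7 + 6 = 17

17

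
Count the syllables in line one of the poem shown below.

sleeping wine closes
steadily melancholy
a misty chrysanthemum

5

Line one: "sleeping wine closes": 2+1+2 = 5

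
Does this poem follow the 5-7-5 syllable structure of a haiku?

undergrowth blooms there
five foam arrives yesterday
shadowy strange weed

Yes

Line 1: "undergrowth blooms there": 3+1+1 = 5 ✓
Line 2: "five foam arrives yesterday": 1+1+2+3 = 7 ✓
Line 3: "shadowy strange weed": 3+1+1 = 5 ✓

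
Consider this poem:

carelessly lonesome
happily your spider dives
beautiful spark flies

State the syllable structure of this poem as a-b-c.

5-7-5

Line 1: carelessly (3), lonesome (2) → 5
Line 2: happily (3), your (1), spider (2), dives (1) → 7
Line 3: beautiful (3), spark (1), flies (1) → 5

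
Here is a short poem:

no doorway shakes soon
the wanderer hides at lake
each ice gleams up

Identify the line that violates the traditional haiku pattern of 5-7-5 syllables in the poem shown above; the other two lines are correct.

Line 1: no(1) + doorway(2) + shakes(1) + soon(1) = 5 ✓
Line 2: the(1) + wanderer(3) + hides(1) + at(1) + lake(1) = 7 ✓
Line 3: each(1) + ice(1) + gleams(1) + up(1) = 4 (expected 5)

The third line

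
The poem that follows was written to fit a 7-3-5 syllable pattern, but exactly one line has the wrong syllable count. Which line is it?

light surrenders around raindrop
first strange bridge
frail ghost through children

The first line

Line 1: light(1) + surrenders(3) + around(2) + raindrop(2) = 8 (expected 7)
Line 2: first(1) + strange(1) + bridge(1) = 3 ✓
Line 3: frail(1) + ghost(1) + through(1) + children(2) = 5 ✓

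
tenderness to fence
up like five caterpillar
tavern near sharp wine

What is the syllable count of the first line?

The first line: tenderness (3), to (1), fence (1) → 5

5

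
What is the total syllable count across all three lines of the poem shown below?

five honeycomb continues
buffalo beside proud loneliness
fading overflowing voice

Line 1: five(1) + honeycomb(3) + continues(3) = 7
Line 2: buffalo(3) + beside(2) + proud(1) + loneliness(3) = 9
Line 3: fading(2) + overflowing(4) + voice(1) = 7
Total: 7 + 9 + 7 = 23

23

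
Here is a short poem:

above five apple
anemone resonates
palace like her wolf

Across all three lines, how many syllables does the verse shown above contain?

17

Line 1: "above five apple": 2+1+2 = 5
Line 2: "anemone resonates": 4+3 = 7
Line 3: "palace like her wolf": 2+1+1+1 = 5
Total: 5 + 7 + 5 = 17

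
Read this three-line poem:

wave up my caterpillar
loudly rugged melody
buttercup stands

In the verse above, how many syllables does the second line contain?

The second line: loudly(2) + rugged(2) + melody(3) = 7

7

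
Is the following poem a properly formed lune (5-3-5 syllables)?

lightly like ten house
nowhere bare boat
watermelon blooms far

Line 1: lightly(2) + like(1) + ten(1) + house(1) = 5 ✓
Line 2: nowhere(2) + bare(1) + boat(1) = 4 (expected 3)
Line 3: watermelon(4) + blooms(1) + far(1) = 6 (expected 5)

No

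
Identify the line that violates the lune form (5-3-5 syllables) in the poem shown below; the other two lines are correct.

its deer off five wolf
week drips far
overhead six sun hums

Line 3

Line 1: its (1), deer (1), off (1), five (1), wolf (1) → 5 ✓
Line 2: week (1), drips (1), far (1) → 3 ✓
Line 3: overhead (3), six (1), sun (1), hums (1) → 6 (expected 5)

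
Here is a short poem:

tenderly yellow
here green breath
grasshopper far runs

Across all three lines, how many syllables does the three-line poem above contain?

Line 1: tenderly (3), yellow (2) → 5
Line 2: here (1), green (1), breath (1) → 3
Line 3: grasshopper (3), far (1), runs (1) → 5
Total: 5 + 3 + 5 = 13

13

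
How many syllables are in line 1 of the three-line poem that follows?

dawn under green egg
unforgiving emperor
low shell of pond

5

Line 1: dawn (1), under (2), green (1), egg (1) → 5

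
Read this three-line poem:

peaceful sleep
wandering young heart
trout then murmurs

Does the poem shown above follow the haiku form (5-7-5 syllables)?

No

Line 1: peaceful (2), sleep (1) → 3 (expected 5)
Line 2: wandering (3), young (1), heart (1) → 5 (expected 7)
Line 3: trout (1), then (1), murmurs (2) → 4 (expected 5)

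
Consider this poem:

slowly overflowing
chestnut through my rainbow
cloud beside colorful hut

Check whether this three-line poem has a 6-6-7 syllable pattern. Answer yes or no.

Yes

Line 1: slowly(2) + overflowing(4) = 6 ✓
Line 2: chestnut(2) + through(1) + my(1) + rainbow(2) = 6 ✓
Line 3: cloud(1) + beside(2) + colorful(3) + hut(1) = 7 ✓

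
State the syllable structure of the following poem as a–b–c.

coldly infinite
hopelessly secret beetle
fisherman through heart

Line 1: coldly (2), infinite (3) → 5
Line 2: hopelessly (3), secret (2), beetle (2) → 7
Line 3: fisherman (3), through (1), heart (1) → 5

5–7–5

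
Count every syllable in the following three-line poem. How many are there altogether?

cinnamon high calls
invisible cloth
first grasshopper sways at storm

Line 1: cinnamon (3), high (1), calls (1) → 5
Line 2: invisible (4), cloth (1) → 5
Line 3: first (1), grasshopper (3), sways (1), at (1), storm (1) → 7
Total: 5 + 5 + 7 = 17

17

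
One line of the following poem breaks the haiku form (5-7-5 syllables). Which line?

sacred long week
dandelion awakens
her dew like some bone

Line 1: sacred (2), long (1), week (1) → 4 (expected 5)
Line 2: dandelion (4), awakens (3) → 7 ✓
Line 3: her (1), dew (1), like (1), some (1), bone (1) → 5 ✓

Line 1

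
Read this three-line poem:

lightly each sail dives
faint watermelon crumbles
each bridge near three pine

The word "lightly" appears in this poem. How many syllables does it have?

2

"lightly" has 2 syllables.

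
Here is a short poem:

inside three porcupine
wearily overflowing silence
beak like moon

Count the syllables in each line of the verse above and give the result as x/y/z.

Line 1: "inside three porcupine": 2+1+3 = 6
Line 2: "wearily overflowing silence": 3+4+2 = 9
Line 3: "beak like moon": 1+1+1 = 3

6/9/3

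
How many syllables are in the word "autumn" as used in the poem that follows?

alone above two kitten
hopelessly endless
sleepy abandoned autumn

"autumn" has 2 syllables.

2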